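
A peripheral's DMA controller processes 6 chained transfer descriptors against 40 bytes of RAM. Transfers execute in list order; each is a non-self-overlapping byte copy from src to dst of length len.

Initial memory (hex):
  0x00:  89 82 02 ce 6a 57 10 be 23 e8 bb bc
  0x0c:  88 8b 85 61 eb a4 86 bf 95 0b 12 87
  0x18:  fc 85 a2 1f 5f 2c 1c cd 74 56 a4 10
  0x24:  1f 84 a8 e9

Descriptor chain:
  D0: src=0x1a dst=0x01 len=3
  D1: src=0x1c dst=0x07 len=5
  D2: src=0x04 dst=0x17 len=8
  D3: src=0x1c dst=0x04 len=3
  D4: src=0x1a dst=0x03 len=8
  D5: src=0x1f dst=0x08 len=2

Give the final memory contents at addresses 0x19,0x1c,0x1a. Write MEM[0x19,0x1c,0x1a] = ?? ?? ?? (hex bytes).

MEM[0x19,0x1c,0x1a] = 10 1c 5f

#0 dst[0x01+3] := {0xa2,0x1f,0x5f}
#1 dst[0x07+5] := {0x5f,0x2c,0x1c,0xcd,0x74}
#2 dst[0x17+8] := {0x6a,0x57,0x10,0x5f,0x2c,0x1c,0xcd,0x74}
#3 dst[0x04+3] := {0x1c,0xcd,0x74}
#4 dst[0x03+8] := {0x5f,0x2c,0x1c,0xcd,0x74,0xcd,0x74,0x56}
#5 dst[0x08+2] := {0xcd,0x74}
query mem[0x19]=0x10, mem[0x1c]=0x1c, mem[0x1a]=0x5f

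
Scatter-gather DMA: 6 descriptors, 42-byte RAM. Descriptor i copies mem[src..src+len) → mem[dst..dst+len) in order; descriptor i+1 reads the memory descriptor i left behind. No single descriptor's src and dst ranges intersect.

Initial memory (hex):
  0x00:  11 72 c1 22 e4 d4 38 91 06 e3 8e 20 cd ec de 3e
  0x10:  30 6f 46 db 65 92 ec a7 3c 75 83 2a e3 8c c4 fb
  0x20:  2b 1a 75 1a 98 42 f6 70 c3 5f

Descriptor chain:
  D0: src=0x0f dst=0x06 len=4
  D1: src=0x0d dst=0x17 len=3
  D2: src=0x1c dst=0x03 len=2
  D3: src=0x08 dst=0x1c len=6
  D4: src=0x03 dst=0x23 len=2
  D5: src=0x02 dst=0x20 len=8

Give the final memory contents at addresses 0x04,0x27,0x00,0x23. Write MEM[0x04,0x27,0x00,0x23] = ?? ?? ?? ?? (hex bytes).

#0 dst[0x06+4] := {0x3e,0x30,0x6f,0x46}
#1 dst[0x17+3] := {0xec,0xde,0x3e}
#2 dst[0x03+2] := {0xe3,0x8c}
#3 dst[0x1c+6] := {0x6f,0x46,0x8e,0x20,0xcd,0xec}
#4 dst[0x23+2] := {0xe3,0x8c}
#5 dst[0x20+8] := {0xc1,0xe3,0x8c,0xd4,0x3e,0x30,0x6f,0x46}
query mem[0x04]=0x8c, mem[0x27]=0x46, mem[0x00]=0x11, mem[0x23]=0xd4

MEM[0x04,0x27,0x00,0x23] = 8c 46 11 d4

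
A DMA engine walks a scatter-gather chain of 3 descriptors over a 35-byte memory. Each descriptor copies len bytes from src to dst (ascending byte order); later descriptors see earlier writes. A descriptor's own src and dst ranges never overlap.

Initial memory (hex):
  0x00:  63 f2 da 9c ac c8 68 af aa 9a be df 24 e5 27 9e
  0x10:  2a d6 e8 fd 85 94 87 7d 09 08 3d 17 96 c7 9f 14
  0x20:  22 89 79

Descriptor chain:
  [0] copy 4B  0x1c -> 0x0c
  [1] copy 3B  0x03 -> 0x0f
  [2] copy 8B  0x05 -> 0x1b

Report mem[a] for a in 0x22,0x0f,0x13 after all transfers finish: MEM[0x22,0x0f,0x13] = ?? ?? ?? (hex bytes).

MEM[0x22,0x0f,0x13] = 96 9c fd

[0] 0x1c->0x0c len=4 : 96 c7 9f 14
[1] 0x03->0x0f len=3 : 9c ac c8
[2] 0x05->0x1b len=8 : c8 68 af aa 9a be df 96
query mem[0x22]=0x96, mem[0x0f]=0x9c, mem[0x13]=0xfd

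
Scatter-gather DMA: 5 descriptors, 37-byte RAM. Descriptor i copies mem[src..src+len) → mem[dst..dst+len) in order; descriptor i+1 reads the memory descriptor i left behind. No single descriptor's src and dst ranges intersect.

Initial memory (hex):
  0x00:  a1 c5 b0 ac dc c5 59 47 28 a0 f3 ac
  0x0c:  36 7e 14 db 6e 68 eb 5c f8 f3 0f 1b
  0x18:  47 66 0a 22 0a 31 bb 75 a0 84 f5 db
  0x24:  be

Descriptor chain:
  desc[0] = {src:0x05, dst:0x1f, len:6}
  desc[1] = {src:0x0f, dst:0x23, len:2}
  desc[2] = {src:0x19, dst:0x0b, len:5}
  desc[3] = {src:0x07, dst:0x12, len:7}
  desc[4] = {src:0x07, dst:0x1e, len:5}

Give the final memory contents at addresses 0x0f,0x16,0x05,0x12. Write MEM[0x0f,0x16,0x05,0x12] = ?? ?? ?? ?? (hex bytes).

MEM[0x0f,0x16,0x05,0x12] = 31 66 c5 47

[0] 0x05->0x1f len=6 : c5 59 47 28 a0 f3
[1] 0x0f->0x23 len=2 : db 6e
[2] 0x19->0x0b len=5 : 66 0a 22 0a 31
[3] 0x07->0x12 len=7 : 47 28 a0 f3 66 0a 22
[4] 0x07->0x1e len=5 : 47 28 a0 f3 66
query mem[0x0f]=0x31, mem[0x16]=0x66, mem[0x05]=0xc5, mem[0x12]=0x47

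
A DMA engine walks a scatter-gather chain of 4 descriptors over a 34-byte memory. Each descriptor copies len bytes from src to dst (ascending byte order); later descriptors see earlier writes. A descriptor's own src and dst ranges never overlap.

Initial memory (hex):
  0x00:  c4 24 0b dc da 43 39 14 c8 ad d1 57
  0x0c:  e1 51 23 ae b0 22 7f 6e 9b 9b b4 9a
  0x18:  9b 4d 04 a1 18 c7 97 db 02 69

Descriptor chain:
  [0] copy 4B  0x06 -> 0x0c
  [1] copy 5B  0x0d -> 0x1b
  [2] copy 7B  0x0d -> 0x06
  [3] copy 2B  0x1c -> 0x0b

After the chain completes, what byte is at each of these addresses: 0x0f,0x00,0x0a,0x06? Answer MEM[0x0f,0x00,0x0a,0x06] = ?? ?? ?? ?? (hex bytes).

MEM[0x0f,0x00,0x0a,0x06] = ad c4 22 14

#0 dst[0x0c+4] := {0x39,0x14,0xc8,0xad}
#1 dst[0x1b+5] := {0x14,0xc8,0xad,0xb0,0x22}
#2 dst[0x06+7] := {0x14,0xc8,0xad,0xb0,0x22,0x7f,0x6e}
#3 dst[0x0b+2] := {0xc8,0xad}
query mem[0x0f]=0xad, mem[0x00]=0xc4, mem[0x0a]=0x22, mem[0x06]=0x14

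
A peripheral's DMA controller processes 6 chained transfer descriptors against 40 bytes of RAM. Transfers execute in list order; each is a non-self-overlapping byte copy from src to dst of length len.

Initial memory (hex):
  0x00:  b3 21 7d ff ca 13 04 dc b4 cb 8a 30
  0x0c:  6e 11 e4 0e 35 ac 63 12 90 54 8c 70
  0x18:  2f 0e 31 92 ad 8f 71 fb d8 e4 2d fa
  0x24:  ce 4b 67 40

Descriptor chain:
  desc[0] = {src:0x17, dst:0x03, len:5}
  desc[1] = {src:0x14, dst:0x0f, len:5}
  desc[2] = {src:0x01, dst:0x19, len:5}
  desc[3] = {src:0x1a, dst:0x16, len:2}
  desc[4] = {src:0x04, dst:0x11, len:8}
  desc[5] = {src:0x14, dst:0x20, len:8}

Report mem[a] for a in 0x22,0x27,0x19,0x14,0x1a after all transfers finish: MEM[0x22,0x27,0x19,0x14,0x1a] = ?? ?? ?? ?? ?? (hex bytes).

MEM[0x22,0x27,0x19,0x14,0x1a] = cb 70 21 92 7d

#0 dst[0x03+5] := {0x70,0x2f,0x0e,0x31,0x92}
#1 dst[0x0f+5] := {0x90,0x54,0x8c,0x70,0x2f}
#2 dst[0x19+5] := {0x21,0x7d,0x70,0x2f,0x0e}
#3 dst[0x16+2] := {0x7d,0x70}
#4 dst[0x11+8] := {0x2f,0x0e,0x31,0x92,0xb4,0xcb,0x8a,0x30}
#5 dst[0x20+8] := {0x92,0xb4,0xcb,0x8a,0x30,0x21,0x7d,0x70}
query mem[0x22]=0xcb, mem[0x27]=0x70, mem[0x19]=0x21, mem[0x14]=0x92, mem[0x1a]=0x7d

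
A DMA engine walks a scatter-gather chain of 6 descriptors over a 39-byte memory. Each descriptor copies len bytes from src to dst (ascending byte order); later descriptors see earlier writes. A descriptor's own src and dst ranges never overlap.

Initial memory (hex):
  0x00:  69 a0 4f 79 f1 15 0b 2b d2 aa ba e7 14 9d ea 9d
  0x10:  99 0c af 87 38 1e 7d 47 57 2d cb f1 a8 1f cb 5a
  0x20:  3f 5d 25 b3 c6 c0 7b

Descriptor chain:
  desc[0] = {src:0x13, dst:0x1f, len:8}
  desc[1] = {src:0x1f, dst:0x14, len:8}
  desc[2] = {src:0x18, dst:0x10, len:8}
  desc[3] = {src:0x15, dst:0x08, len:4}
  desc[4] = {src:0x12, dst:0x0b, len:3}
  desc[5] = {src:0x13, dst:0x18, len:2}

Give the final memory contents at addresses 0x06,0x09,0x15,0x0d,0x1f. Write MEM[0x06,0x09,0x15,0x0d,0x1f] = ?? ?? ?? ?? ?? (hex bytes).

#0 dst[0x1f+8] := {0x87,0x38,0x1e,0x7d,0x47,0x57,0x2d,0xcb}
#1 dst[0x14+8] := {0x87,0x38,0x1e,0x7d,0x47,0x57,0x2d,0xcb}
#2 dst[0x10+8] := {0x47,0x57,0x2d,0xcb,0xa8,0x1f,0xcb,0x87}
#3 dst[0x08+4] := {0x1f,0xcb,0x87,0x47}
#4 dst[0x0b+3] := {0x2d,0xcb,0xa8}
#5 dst[0x18+2] := {0xcb,0xa8}
query mem[0x06]=0x0b, mem[0x09]=0xcb, mem[0x15]=0x1f, mem[0x0d]=0xa8, mem[0x1f]=0x87

MEM[0x06,0x09,0x15,0x0d,0x1f] = 0b cb 1f a8 87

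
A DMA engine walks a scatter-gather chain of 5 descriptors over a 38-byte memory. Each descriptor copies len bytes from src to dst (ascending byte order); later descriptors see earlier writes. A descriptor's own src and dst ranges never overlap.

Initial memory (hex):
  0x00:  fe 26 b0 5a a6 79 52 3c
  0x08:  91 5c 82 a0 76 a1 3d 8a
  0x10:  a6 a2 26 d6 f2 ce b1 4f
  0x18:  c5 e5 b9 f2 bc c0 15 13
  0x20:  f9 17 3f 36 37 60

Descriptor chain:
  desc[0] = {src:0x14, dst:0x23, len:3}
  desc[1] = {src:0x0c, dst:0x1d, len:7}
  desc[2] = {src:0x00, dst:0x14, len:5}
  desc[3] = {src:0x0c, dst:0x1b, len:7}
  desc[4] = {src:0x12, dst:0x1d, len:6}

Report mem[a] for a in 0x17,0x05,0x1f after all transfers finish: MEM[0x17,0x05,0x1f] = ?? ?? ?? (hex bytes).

MEM[0x17,0x05,0x1f] = 5a 79 fe

#0 dst[0x23+3] := {0xf2,0xce,0xb1}
#1 dst[0x1d+7] := {0x76,0xa1,0x3d,0x8a,0xa6,0xa2,0x26}
#2 dst[0x14+5] := {0xfe,0x26,0xb0,0x5a,0xa6}
#3 dst[0x1b+7] := {0x76,0xa1,0x3d,0x8a,0xa6,0xa2,0x26}
#4 dst[0x1d+6] := {0x26,0xd6,0xfe,0x26,0xb0,0x5a}
query mem[0x17]=0x5a, mem[0x05]=0x79, mem[0x1f]=0xfe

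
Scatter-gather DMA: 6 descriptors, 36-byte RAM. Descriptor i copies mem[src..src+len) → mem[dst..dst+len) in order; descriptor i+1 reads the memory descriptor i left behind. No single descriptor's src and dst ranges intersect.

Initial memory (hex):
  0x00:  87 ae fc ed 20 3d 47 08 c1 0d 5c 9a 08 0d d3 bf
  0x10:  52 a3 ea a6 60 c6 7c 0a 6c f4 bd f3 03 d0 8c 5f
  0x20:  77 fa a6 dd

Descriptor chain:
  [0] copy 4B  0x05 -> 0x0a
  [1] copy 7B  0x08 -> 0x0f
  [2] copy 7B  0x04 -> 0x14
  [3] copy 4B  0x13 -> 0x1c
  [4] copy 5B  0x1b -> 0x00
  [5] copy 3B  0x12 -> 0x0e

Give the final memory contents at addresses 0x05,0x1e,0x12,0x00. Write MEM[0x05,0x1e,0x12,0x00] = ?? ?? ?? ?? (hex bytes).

#0 dst[0x0a+4] := {0x3d,0x47,0x08,0xc1}
#1 dst[0x0f+7] := {0xc1,0x0d,0x3d,0x47,0x08,0xc1,0xd3}
#2 dst[0x14+7] := {0x20,0x3d,0x47,0x08,0xc1,0x0d,0x3d}
#3 dst[0x1c+4] := {0x08,0x20,0x3d,0x47}
#4 dst[0x00+5] := {0xf3,0x08,0x20,0x3d,0x47}
#5 dst[0x0e+3] := {0x47,0x08,0x20}
query mem[0x05]=0x3d, mem[0x1e]=0x3d, mem[0x12]=0x47, mem[0x00]=0xf3

MEM[0x05,0x1e,0x12,0x00] = 3d 3d 47 f3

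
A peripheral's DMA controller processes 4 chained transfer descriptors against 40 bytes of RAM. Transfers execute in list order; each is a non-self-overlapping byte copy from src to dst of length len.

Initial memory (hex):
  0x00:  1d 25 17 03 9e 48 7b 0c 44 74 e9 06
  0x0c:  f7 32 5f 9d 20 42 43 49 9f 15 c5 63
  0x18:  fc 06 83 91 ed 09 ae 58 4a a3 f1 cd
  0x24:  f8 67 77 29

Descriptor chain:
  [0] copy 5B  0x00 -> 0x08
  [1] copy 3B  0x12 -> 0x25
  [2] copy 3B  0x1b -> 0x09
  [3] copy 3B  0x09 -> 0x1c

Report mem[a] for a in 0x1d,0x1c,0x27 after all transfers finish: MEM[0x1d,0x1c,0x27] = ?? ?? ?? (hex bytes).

MEM[0x1d,0x1c,0x27] = ed 91 9f

#0 dst[0x08+5] := {0x1d,0x25,0x17,0x03,0x9e}
#1 dst[0x25+3] := {0x43,0x49,0x9f}
#2 dst[0x09+3] := {0x91,0xed,0x09}
#3 dst[0x1c+3] := {0x91,0xed,0x09}
query mem[0x1d]=0xed, mem[0x1c]=0x91, mem[0x27]=0x9f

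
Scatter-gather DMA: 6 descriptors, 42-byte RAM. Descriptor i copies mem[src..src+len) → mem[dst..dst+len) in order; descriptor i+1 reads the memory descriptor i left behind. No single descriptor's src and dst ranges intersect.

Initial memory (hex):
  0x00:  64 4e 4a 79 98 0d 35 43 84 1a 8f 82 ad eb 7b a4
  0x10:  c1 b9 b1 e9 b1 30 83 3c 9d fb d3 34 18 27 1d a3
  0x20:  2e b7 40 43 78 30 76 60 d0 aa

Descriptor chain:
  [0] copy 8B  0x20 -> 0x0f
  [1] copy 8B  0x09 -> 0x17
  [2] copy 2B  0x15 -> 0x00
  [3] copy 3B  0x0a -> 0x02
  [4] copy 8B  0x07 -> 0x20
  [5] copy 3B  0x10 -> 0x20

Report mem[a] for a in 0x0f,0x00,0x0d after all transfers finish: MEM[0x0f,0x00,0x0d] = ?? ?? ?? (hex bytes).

MEM[0x0f,0x00,0x0d] = 2e 76 eb

#0 dst[0x0f+8] := {0x2e,0xb7,0x40,0x43,0x78,0x30,0x76,0x60}
#1 dst[0x17+8] := {0x1a,0x8f,0x82,0xad,0xeb,0x7b,0x2e,0xb7}
#2 dst[0x00+2] := {0x76,0x60}
#3 dst[0x02+3] := {0x8f,0x82,0xad}
#4 dst[0x20+8] := {0x43,0x84,0x1a,0x8f,0x82,0xad,0xeb,0x7b}
#5 dst[0x20+3] := {0xb7,0x40,0x43}
query mem[0x0f]=0x2e, mem[0x00]=0x76, mem[0x0d]=0xeb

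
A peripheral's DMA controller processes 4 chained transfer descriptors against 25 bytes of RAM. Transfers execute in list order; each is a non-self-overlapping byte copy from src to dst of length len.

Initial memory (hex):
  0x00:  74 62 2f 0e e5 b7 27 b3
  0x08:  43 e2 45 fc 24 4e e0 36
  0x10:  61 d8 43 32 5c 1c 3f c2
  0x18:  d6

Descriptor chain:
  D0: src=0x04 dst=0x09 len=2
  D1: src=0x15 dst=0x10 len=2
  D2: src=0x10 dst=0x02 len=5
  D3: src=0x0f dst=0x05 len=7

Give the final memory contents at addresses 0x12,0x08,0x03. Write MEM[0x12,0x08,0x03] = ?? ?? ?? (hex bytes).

[0] 0x04->0x09 len=2 : e5 b7
[1] 0x15->0x10 len=2 : 1c 3f
[2] 0x10->0x02 len=5 : 1c 3f 43 32 5c
[3] 0x0f->0x05 len=7 : 36 1c 3f 43 32 5c 1c
query mem[0x12]=0x43, mem[0x08]=0x43, mem[0x03]=0x3f

MEM[0x12,0x08,0x03] = 43 43 3f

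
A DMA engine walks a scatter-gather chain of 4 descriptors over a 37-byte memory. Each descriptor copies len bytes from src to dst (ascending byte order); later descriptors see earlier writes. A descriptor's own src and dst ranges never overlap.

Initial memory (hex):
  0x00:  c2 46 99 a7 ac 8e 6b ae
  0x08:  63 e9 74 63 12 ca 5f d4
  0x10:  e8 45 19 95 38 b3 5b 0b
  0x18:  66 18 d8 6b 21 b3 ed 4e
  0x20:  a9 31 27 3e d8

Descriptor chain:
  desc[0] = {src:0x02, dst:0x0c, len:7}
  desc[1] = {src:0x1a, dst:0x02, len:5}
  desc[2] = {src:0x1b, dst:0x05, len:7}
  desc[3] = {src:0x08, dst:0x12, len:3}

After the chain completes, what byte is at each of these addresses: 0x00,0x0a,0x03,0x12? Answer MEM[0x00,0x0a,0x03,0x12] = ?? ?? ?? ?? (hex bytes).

MEM[0x00,0x0a,0x03,0x12] = c2 a9 6b ed

  after D0: wrote 7B at 0x0c = 99a7ac8e6bae63
  after D1: wrote 5B at 0x02 = d86b21b3ed
  after D2: wrote 7B at 0x05 = 6b21b3ed4ea931
  after D3: wrote 3B at 0x12 = ed4ea9
query mem[0x00]=0xc2, mem[0x0a]=0xa9, mem[0x03]=0x6b, mem[0x12]=0xed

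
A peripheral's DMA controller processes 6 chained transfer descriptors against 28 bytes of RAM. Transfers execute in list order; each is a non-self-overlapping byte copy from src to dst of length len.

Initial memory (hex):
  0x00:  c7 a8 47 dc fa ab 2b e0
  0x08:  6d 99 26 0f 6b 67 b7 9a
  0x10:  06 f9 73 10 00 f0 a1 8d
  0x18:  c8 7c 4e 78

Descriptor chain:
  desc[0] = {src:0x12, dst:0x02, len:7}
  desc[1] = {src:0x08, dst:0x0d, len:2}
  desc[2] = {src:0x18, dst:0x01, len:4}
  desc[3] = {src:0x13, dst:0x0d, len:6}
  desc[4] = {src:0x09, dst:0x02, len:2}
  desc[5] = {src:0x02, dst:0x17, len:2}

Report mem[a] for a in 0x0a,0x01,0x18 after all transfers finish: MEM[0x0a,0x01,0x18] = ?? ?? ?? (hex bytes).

MEM[0x0a,0x01,0x18] = 26 c8 26

#0 dst[0x02+7] := {0x73,0x10,0x00,0xf0,0xa1,0x8d,0xc8}
#1 dst[0x0d+2] := {0xc8,0x99}
#2 dst[0x01+4] := {0xc8,0x7c,0x4e,0x78}
#3 dst[0x0d+6] := {0x10,0x00,0xf0,0xa1,0x8d,0xc8}
#4 dst[0x02+2] := {0x99,0x26}
#5 dst[0x17+2] := {0x99,0x26}
query mem[0x0a]=0x26, mem[0x01]=0xc8, mem[0x18]=0x26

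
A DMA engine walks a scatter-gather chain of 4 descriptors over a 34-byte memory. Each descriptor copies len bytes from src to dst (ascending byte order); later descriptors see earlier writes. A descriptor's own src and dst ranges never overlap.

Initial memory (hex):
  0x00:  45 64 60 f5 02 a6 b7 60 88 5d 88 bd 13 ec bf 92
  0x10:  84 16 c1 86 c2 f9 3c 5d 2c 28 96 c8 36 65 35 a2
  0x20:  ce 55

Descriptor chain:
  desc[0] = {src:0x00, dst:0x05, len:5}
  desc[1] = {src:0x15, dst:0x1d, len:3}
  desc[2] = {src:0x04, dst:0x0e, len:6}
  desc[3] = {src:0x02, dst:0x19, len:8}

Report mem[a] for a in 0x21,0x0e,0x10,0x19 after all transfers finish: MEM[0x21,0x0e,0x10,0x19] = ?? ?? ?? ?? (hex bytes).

#0 dst[0x05+5] := {0x45,0x64,0x60,0xf5,0x02}
#1 dst[0x1d+3] := {0xf9,0x3c,0x5d}
#2 dst[0x0e+6] := {0x02,0x45,0x64,0x60,0xf5,0x02}
#3 dst[0x19+8] := {0x60,0xf5,0x02,0x45,0x64,0x60,0xf5,0x02}
query mem[0x21]=0x55, mem[0x0e]=0x02, mem[0x10]=0x64, mem[0x19]=0x60

MEM[0x21,0x0e,0x10,0x19] = 55 02 64 60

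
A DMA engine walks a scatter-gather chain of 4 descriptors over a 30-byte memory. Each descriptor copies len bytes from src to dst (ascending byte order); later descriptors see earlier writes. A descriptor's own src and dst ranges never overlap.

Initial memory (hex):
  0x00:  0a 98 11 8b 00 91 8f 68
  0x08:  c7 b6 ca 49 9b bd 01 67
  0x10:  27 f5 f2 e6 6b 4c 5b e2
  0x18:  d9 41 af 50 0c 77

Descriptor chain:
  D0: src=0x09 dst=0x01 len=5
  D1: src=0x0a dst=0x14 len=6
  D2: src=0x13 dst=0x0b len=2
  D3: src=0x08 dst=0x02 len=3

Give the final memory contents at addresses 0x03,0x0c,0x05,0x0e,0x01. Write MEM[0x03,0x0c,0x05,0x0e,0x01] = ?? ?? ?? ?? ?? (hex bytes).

MEM[0x03,0x0c,0x05,0x0e,0x01] = b6 ca bd 01 b6

D0: mem[0x01..0x05] <- [b6 ca 49 9b bd]
D1: mem[0x14..0x19] <- [ca 49 9b bd 01 67]
D2: mem[0x0b..0x0c] <- [e6 ca]
D3: mem[0x02..0x04] <- [c7 b6 ca]
query mem[0x03]=0xb6, mem[0x0c]=0xca, mem[0x05]=0xbd, mem[0x0e]=0x01, mem[0x01]=0xb6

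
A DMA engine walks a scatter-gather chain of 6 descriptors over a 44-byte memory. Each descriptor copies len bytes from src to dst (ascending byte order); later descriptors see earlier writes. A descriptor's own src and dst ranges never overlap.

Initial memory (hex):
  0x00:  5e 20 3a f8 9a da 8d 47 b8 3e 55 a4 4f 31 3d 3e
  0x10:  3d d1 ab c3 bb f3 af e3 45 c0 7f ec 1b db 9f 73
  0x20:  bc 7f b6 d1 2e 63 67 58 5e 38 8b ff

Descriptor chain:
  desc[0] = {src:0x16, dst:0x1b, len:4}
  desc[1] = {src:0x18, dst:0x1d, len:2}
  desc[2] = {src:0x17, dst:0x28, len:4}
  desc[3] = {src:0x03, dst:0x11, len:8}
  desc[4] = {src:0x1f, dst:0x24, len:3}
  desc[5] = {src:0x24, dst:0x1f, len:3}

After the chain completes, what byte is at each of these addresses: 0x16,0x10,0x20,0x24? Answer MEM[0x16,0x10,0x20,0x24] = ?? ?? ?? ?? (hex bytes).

D0: mem[0x1b..0x1e] <- [af e3 45 c0]
D1: mem[0x1d..0x1e] <- [45 c0]
D2: mem[0x28..0x2b] <- [e3 45 c0 7f]
D3: mem[0x11..0x18] <- [f8 9a da 8d 47 b8 3e 55]
D4: mem[0x24..0x26] <- [73 bc 7f]
D5: mem[0x1f..0x21] <- [73 bc 7f]
query mem[0x16]=0xb8, mem[0x10]=0x3d, mem[0x20]=0xbc, mem[0x24]=0x73

MEM[0x16,0x10,0x20,0x24] = b8 3d bc 73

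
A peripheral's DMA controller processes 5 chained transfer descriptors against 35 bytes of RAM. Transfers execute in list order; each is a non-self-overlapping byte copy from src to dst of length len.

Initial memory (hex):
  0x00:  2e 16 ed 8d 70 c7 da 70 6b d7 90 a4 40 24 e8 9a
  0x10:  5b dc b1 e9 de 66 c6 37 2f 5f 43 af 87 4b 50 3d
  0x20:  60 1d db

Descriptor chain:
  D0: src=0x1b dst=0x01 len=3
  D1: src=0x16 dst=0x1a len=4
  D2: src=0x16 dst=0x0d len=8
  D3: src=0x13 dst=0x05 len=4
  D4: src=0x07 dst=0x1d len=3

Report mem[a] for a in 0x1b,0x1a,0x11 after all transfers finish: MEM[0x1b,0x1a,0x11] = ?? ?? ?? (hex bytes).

  after D0: wrote 3B at 0x01 = af874b
  after D1: wrote 4B at 0x1a = c6372f5f
  after D2: wrote 8B at 0x0d = c6372f5fc6372f5f
  after D3: wrote 4B at 0x05 = 2f5f66c6
  after D4: wrote 3B at 0x1d = 66c6d7
query mem[0x1b]=0x37, mem[0x1a]=0xc6, mem[0x11]=0xc6

MEM[0x1b,0x1a,0x11] = 37 c6 c6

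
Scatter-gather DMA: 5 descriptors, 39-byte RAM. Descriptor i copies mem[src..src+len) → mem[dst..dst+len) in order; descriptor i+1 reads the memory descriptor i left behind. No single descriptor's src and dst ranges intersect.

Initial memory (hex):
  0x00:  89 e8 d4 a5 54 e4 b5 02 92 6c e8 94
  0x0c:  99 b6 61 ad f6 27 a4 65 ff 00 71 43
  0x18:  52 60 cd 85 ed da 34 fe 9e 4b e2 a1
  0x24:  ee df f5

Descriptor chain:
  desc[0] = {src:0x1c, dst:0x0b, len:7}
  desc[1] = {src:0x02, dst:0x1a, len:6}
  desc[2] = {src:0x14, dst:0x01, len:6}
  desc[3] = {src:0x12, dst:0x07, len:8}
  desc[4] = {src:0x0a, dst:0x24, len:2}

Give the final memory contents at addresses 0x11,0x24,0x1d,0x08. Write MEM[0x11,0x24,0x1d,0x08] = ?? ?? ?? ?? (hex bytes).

MEM[0x11,0x24,0x1d,0x08] = e2 00 e4 65

  after D0: wrote 7B at 0x0b = edda34fe9e4be2
  after D1: wrote 6B at 0x1a = d4a554e4b502
  after D2: wrote 6B at 0x01 = ff0071435260
  after D3: wrote 8B at 0x07 = a465ff0071435260
  after D4: wrote 2B at 0x24 = 0071
query mem[0x11]=0xe2, mem[0x24]=0x00, mem[0x1d]=0xe4, mem[0x08]=0x65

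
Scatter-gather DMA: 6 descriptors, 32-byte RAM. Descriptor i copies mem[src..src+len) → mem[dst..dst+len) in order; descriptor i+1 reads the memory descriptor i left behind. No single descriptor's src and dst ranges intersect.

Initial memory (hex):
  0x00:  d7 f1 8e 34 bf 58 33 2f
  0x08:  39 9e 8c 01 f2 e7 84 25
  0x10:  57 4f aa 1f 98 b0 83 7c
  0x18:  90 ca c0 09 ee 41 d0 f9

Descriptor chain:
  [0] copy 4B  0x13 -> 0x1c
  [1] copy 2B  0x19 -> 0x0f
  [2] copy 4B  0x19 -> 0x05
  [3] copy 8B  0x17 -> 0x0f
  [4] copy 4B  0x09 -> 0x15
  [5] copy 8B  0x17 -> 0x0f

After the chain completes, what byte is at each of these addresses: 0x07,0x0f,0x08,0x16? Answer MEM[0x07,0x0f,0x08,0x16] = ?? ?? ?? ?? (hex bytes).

MEM[0x07,0x0f,0x08,0x16] = 09 01 1f b0

[0] 0x13->0x1c len=4 : 1f 98 b0 83
[1] 0x19->0x0f len=2 : ca c0
[2] 0x19->0x05 len=4 : ca c0 09 1f
[3] 0x17->0x0f len=8 : 7c 90 ca c0 09 1f 98 b0
[4] 0x09->0x15 len=4 : 9e 8c 01 f2
[5] 0x17->0x0f len=8 : 01 f2 ca c0 09 1f 98 b0
query mem[0x07]=0x09, mem[0x0f]=0x01, mem[0x08]=0x1f, mem[0x16]=0xb0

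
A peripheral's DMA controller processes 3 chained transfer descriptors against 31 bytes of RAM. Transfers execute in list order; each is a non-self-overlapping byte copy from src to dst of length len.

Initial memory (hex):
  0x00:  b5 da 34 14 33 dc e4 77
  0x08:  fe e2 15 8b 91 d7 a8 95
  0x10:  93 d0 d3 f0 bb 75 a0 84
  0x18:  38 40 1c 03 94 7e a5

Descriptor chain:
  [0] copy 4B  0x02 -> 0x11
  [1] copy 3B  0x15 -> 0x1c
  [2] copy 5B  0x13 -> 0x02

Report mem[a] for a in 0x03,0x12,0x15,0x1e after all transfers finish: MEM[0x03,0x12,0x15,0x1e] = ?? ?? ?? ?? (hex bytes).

MEM[0x03,0x12,0x15,0x1e] = dc 14 75 84

  after D0: wrote 4B at 0x11 = 341433dc
  after D1: wrote 3B at 0x1c = 75a084
  after D2: wrote 5B at 0x02 = 33dc75a084
query mem[0x03]=0xdc, mem[0x12]=0x14, mem[0x15]=0x75, mem[0x1e]=0x84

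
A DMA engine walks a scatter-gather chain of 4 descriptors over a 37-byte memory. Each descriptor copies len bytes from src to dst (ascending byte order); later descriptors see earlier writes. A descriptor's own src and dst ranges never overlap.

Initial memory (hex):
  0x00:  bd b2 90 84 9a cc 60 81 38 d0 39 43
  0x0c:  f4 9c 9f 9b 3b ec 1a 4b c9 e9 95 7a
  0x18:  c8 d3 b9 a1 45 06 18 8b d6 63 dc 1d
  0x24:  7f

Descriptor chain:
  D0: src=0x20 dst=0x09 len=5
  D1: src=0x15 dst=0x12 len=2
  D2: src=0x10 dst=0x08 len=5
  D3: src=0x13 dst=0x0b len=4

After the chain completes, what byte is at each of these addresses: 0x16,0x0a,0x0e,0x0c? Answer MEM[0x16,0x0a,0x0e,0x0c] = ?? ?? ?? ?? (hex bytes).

  after D0: wrote 5B at 0x09 = d663dc1d7f
  after D1: wrote 2B at 0x12 = e995
  after D2: wrote 5B at 0x08 = 3bece995c9
  after D3: wrote 4B at 0x0b = 95c9e995
query mem[0x16]=0x95, mem[0x0a]=0xe9, mem[0x0e]=0x95, mem[0x0c]=0xc9

MEM[0x16,0x0a,0x0e,0x0c] = 95 e9 95 c9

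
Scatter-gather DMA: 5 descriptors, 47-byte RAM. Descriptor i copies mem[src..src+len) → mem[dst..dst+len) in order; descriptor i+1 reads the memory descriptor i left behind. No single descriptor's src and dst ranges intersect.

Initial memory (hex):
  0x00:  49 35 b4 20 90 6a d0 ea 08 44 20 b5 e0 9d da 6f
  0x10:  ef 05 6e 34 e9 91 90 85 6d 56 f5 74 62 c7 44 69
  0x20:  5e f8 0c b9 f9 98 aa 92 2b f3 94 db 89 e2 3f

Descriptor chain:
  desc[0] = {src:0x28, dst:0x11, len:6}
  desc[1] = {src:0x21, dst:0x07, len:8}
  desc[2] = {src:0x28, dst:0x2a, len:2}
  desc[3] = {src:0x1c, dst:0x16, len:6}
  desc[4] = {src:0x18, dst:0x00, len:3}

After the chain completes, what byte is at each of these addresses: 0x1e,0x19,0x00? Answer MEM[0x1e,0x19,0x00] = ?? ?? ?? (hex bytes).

  after D0: wrote 6B at 0x11 = 2bf394db89e2
  after D1: wrote 8B at 0x07 = f80cb9f998aa922b
  after D2: wrote 2B at 0x2a = 2bf3
  after D3: wrote 6B at 0x16 = 62c744695ef8
  after D4: wrote 3B at 0x00 = 44695e
query mem[0x1e]=0x44, mem[0x19]=0x69, mem[0x00]=0x44

MEM[0x1e,0x19,0x00] = 44 69 44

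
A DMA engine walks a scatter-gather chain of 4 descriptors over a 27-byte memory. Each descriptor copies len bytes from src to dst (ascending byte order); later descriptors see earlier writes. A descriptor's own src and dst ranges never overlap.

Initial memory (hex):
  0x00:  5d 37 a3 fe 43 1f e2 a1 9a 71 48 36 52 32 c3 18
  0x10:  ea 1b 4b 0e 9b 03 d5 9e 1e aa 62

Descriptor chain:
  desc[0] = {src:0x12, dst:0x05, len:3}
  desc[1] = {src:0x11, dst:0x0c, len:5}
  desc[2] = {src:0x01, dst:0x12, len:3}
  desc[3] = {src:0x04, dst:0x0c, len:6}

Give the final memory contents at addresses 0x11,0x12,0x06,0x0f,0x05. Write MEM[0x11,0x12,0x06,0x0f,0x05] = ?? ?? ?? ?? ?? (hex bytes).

  after D0: wrote 3B at 0x05 = 4b0e9b
  after D1: wrote 5B at 0x0c = 1b4b0e9b03
  after D2: wrote 3B at 0x12 = 37a3fe
  after D3: wrote 6B at 0x0c = 434b0e9b9a71
query mem[0x11]=0x71, mem[0x12]=0x37, mem[0x06]=0x0e, mem[0x0f]=0x9b, mem[0x05]=0x4b

MEM[0x11,0x12,0x06,0x0f,0x05] = 71 37 0e 9b 4b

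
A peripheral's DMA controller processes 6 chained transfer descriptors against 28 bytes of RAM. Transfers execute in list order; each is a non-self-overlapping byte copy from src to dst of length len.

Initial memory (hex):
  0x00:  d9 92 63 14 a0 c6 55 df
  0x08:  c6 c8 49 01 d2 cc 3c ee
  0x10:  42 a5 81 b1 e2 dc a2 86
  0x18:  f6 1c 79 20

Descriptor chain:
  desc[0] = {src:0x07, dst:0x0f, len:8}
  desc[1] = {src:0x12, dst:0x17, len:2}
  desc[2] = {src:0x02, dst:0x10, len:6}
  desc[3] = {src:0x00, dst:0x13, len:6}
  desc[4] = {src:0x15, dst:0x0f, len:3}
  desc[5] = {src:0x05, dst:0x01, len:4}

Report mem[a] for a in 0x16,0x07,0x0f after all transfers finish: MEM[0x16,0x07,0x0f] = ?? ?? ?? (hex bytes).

MEM[0x16,0x07,0x0f] = 14 df 63

  after D0: wrote 8B at 0x0f = dfc6c84901d2cc3c
  after D1: wrote 2B at 0x17 = 4901
  after D2: wrote 6B at 0x10 = 6314a0c655df
  after D3: wrote 6B at 0x13 = d9926314a0c6
  after D4: wrote 3B at 0x0f = 6314a0
  after D5: wrote 4B at 0x01 = c655dfc6
query mem[0x16]=0x14, mem[0x07]=0xdf, mem[0x0f]=0x63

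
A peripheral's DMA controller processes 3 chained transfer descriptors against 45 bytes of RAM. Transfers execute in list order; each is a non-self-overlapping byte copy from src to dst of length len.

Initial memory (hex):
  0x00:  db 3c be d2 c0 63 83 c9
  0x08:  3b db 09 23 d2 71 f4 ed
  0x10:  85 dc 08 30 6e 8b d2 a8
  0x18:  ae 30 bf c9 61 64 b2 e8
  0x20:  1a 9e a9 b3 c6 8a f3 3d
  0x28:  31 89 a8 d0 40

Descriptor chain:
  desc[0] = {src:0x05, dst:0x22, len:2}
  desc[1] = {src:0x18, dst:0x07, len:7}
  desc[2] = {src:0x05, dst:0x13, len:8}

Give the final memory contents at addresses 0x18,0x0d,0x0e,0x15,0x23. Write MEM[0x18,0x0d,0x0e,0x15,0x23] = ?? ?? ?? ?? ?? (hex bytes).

D0: mem[0x22..0x23] <- [63 83]
D1: mem[0x07..0x0d] <- [ae 30 bf c9 61 64 b2]
D2: mem[0x13..0x1a] <- [63 83 ae 30 bf c9 61 64]
query mem[0x18]=0xc9, mem[0x0d]=0xb2, mem[0x0e]=0xf4, mem[0x15]=0xae, mem[0x23]=0x83

MEM[0x18,0x0d,0x0e,0x15,0x23] = c9 b2 f4 ae 83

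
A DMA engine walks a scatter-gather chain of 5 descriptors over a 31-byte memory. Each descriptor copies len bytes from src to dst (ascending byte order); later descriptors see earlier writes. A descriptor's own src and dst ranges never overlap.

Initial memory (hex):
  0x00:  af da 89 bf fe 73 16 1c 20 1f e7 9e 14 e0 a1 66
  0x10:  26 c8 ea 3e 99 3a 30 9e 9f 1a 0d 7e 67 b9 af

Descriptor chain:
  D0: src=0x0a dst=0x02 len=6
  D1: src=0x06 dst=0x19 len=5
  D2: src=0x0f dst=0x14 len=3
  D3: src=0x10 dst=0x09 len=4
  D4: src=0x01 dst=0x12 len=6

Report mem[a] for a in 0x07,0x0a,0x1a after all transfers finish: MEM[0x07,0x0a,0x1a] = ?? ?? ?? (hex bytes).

#0 dst[0x02+6] := {0xe7,0x9e,0x14,0xe0,0xa1,0x66}
#1 dst[0x19+5] := {0xa1,0x66,0x20,0x1f,0xe7}
#2 dst[0x14+3] := {0x66,0x26,0xc8}
#3 dst[0x09+4] := {0x26,0xc8,0xea,0x3e}
#4 dst[0x12+6] := {0xda,0xe7,0x9e,0x14,0xe0,0xa1}
query mem[0x07]=0x66, mem[0x0a]=0xc8, mem[0x1a]=0x66

MEM[0x07,0x0a,0x1a] = 66 c8 66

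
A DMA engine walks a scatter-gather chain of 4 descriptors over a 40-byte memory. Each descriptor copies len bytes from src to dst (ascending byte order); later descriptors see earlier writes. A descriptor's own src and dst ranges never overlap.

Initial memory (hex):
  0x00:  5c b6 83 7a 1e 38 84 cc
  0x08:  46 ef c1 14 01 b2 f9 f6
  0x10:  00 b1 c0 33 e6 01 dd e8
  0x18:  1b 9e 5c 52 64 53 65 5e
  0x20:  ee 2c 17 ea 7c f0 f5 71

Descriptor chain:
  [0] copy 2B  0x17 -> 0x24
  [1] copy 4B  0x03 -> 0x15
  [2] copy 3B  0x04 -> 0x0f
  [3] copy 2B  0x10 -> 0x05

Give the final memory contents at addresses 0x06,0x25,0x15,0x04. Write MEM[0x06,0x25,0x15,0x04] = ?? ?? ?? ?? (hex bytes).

MEM[0x06,0x25,0x15,0x04] = 84 1b 7a 1e

  after D0: wrote 2B at 0x24 = e81b
  after D1: wrote 4B at 0x15 = 7a1e3884
  after D2: wrote 3B at 0x0f = 1e3884
  after D3: wrote 2B at 0x05 = 3884
query mem[0x06]=0x84, mem[0x25]=0x1b, mem[0x15]=0x7a, mem[0x04]=0x1e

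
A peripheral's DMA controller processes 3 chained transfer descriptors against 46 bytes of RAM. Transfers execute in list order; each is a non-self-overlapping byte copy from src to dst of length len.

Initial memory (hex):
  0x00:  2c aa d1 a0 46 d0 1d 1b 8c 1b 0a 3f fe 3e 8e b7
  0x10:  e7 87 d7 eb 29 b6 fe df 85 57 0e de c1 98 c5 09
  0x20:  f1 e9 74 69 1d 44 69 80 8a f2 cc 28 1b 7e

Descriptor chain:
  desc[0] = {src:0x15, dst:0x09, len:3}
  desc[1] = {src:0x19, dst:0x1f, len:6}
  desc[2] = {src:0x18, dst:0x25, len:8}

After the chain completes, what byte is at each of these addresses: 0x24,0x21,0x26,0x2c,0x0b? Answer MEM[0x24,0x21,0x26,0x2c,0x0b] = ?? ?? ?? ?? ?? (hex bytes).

MEM[0x24,0x21,0x26,0x2c,0x0b] = c5 de 57 57 df

[0] 0x15->0x09 len=3 : b6 fe df
[1] 0x19->0x1f len=6 : 57 0e de c1 98 c5
[2] 0x18->0x25 len=8 : 85 57 0e de c1 98 c5 57
query mem[0x24]=0xc5, mem[0x21]=0xde, mem[0x26]=0x57, mem[0x2c]=0x57, mem[0x0b]=0xdf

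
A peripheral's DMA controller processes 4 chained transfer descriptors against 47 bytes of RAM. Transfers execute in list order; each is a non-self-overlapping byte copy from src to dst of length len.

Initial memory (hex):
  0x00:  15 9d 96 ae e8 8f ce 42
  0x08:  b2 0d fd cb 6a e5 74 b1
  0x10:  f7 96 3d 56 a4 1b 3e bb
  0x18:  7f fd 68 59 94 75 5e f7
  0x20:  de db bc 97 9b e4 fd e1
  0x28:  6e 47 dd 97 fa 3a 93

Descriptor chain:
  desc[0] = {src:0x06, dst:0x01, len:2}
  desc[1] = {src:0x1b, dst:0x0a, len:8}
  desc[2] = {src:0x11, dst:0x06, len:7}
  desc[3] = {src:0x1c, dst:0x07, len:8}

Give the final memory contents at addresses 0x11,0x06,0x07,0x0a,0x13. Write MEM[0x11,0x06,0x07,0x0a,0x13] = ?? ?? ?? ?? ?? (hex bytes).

MEM[0x11,0x06,0x07,0x0a,0x13] = bc bc 94 f7 56

[0] 0x06->0x01 len=2 : ce 42
[1] 0x1b->0x0a len=8 : 59 94 75 5e f7 de db bc
[2] 0x11->0x06 len=7 : bc 3d 56 a4 1b 3e bb
[3] 0x1c->0x07 len=8 : 94 75 5e f7 de db bc 97
query mem[0x11]=0xbc, mem[0x06]=0xbc, mem[0x07]=0x94, mem[0x0a]=0xf7, mem[0x13]=0x56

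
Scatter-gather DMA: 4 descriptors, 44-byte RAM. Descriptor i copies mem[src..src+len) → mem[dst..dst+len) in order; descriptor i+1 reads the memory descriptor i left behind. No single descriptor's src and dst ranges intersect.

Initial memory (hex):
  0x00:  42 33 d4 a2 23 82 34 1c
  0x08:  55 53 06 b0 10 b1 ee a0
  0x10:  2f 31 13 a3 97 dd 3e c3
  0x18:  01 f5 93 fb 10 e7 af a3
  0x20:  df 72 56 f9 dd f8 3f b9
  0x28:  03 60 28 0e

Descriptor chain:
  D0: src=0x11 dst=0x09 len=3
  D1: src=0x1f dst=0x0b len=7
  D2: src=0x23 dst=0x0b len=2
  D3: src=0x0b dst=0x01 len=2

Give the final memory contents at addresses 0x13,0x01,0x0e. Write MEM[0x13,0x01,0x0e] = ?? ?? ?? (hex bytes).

MEM[0x13,0x01,0x0e] = a3 f9 56

  after D0: wrote 3B at 0x09 = 3113a3
  after D1: wrote 7B at 0x0b = a3df7256f9ddf8
  after D2: wrote 2B at 0x0b = f9dd
  after D3: wrote 2B at 0x01 = f9dd
query mem[0x13]=0xa3, mem[0x01]=0xf9, mem[0x0e]=0x56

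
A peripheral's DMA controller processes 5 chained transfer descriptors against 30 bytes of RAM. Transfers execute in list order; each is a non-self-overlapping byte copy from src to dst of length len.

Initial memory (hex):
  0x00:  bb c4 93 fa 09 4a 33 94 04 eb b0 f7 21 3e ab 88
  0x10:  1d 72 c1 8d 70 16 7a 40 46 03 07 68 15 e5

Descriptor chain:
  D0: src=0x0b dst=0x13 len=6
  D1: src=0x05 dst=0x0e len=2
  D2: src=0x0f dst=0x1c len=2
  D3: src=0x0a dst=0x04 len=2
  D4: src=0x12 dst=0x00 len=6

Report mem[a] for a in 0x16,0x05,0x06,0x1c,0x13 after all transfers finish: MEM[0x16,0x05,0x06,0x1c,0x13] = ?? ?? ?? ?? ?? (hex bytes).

MEM[0x16,0x05,0x06,0x1c,0x13] = ab 88 33 33 f7

D0: mem[0x13..0x18] <- [f7 21 3e ab 88 1d]
D1: mem[0x0e..0x0f] <- [4a 33]
D2: mem[0x1c..0x1d] <- [33 1d]
D3: mem[0x04..0x05] <- [b0 f7]
D4: mem[0x00..0x05] <- [c1 f7 21 3e ab 88]
query mem[0x16]=0xab, mem[0x05]=0x88, mem[0x06]=0x33, mem[0x1c]=0x33, mem[0x13]=0xf7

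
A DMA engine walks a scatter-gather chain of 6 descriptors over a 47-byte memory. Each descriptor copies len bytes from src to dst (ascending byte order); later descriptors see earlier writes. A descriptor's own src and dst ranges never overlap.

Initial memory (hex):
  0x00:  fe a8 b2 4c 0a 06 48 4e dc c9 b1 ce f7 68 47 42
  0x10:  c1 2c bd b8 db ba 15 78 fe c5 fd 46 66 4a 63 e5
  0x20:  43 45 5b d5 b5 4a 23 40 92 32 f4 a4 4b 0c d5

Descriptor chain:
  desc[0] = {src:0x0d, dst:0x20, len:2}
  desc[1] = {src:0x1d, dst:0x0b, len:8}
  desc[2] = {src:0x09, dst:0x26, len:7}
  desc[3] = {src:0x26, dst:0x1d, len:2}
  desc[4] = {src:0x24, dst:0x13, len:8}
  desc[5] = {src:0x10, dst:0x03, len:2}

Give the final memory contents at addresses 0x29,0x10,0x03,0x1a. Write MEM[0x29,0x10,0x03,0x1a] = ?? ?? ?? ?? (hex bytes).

#0 dst[0x20+2] := {0x68,0x47}
#1 dst[0x0b+8] := {0x4a,0x63,0xe5,0x68,0x47,0x5b,0xd5,0xb5}
#2 dst[0x26+7] := {0xc9,0xb1,0x4a,0x63,0xe5,0x68,0x47}
#3 dst[0x1d+2] := {0xc9,0xb1}
#4 dst[0x13+8] := {0xb5,0x4a,0xc9,0xb1,0x4a,0x63,0xe5,0x68}
#5 dst[0x03+2] := {0x5b,0xd5}
query mem[0x29]=0x63, mem[0x10]=0x5b, mem[0x03]=0x5b, mem[0x1a]=0x68

MEM[0x29,0x10,0x03,0x1a] = 63 5b 5b 68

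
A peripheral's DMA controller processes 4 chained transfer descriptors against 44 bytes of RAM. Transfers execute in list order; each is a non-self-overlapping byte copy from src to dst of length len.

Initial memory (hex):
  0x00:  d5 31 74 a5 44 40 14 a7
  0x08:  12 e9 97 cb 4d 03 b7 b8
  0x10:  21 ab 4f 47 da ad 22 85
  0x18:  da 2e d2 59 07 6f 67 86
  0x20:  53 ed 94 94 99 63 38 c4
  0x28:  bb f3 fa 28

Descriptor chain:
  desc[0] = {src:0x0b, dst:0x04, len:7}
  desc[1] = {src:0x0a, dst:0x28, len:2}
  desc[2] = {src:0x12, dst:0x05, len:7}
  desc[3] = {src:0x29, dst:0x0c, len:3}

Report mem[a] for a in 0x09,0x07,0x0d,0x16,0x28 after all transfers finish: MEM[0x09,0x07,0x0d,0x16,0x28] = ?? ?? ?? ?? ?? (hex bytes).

MEM[0x09,0x07,0x0d,0x16,0x28] = 22 da fa 22 ab

#0 dst[0x04+7] := {0xcb,0x4d,0x03,0xb7,0xb8,0x21,0xab}
#1 dst[0x28+2] := {0xab,0xcb}
#2 dst[0x05+7] := {0x4f,0x47,0xda,0xad,0x22,0x85,0xda}
#3 dst[0x0c+3] := {0xcb,0xfa,0x28}
query mem[0x09]=0x22, mem[0x07]=0xda, mem[0x0d]=0xfa, mem[0x16]=0x22, mem[0x28]=0xab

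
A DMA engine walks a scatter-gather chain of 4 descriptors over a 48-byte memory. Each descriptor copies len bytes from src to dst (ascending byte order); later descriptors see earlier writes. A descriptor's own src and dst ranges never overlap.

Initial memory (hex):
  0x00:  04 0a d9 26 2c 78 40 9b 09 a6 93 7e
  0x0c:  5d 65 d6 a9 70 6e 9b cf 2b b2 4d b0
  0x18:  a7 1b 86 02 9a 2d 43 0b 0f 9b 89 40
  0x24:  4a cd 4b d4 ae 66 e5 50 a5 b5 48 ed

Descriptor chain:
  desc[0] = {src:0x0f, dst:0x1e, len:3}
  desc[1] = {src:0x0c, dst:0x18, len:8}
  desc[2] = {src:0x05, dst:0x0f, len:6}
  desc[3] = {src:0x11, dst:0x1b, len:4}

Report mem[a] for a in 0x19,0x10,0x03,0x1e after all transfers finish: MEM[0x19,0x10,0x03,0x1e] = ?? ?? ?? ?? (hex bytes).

D0: mem[0x1e..0x20] <- [a9 70 6e]
D1: mem[0x18..0x1f] <- [5d 65 d6 a9 70 6e 9b cf]
D2: mem[0x0f..0x14] <- [78 40 9b 09 a6 93]
D3: mem[0x1b..0x1e] <- [9b 09 a6 93]
query mem[0x19]=0x65, mem[0x10]=0x40, mem[0x03]=0x26, mem[0x1e]=0x93

MEM[0x19,0x10,0x03,0x1e] = 65 40 26 93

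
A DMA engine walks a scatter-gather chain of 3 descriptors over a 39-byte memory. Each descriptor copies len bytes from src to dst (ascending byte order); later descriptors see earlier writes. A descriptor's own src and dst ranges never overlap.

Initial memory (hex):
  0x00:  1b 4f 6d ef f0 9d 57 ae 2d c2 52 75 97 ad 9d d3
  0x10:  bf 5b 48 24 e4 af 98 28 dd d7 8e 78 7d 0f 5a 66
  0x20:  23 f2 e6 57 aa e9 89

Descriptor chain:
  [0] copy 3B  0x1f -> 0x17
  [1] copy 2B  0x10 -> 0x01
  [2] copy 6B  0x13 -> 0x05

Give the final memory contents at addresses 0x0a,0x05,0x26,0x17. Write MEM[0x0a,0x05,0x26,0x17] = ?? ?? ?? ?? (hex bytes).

[0] 0x1f->0x17 len=3 : 66 23 f2
[1] 0x10->0x01 len=2 : bf 5b
[2] 0x13->0x05 len=6 : 24 e4 af 98 66 23
query mem[0x0a]=0x23, mem[0x05]=0x24, mem[0x26]=0x89, mem[0x17]=0x66

MEM[0x0a,0x05,0x26,0x17] = 23 24 89 66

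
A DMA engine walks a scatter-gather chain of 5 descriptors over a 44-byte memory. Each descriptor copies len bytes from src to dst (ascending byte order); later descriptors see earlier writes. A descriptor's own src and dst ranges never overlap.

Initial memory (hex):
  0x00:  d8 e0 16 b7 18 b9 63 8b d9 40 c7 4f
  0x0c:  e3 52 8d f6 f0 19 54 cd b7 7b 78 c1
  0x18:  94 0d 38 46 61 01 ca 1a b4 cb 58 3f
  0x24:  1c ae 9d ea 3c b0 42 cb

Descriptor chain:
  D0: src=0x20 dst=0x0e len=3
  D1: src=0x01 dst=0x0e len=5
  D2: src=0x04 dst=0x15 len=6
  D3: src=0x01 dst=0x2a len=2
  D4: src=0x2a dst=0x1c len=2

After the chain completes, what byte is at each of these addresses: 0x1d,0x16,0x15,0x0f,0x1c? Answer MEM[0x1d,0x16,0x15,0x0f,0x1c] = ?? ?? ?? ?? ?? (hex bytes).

D0: mem[0x0e..0x10] <- [b4 cb 58]
D1: mem[0x0e..0x12] <- [e0 16 b7 18 b9]
D2: mem[0x15..0x1a] <- [18 b9 63 8b d9 40]
D3: mem[0x2a..0x2b] <- [e0 16]
D4: mem[0x1c..0x1d] <- [e0 16]
query mem[0x1d]=0x16, mem[0x16]=0xb9, mem[0x15]=0x18, mem[0x0f]=0x16, mem[0x1c]=0xe0

MEM[0x1d,0x16,0x15,0x0f,0x1c] = 16 b9 18 16 e0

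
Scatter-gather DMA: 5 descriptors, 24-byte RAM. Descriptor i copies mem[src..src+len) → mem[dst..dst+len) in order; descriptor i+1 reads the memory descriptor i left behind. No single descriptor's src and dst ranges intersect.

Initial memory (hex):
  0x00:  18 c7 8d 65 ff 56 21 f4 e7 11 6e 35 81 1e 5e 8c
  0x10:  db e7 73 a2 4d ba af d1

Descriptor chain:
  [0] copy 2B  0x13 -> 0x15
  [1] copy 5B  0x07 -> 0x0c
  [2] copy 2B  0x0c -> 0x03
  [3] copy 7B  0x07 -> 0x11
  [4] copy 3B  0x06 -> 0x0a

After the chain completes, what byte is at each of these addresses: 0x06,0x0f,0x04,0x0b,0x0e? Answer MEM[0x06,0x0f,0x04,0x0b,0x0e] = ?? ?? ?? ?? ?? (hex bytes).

MEM[0x06,0x0f,0x04,0x0b,0x0e] = 21 6e e7 f4 11

#0 dst[0x15+2] := {0xa2,0x4d}
#1 dst[0x0c+5] := {0xf4,0xe7,0x11,0x6e,0x35}
#2 dst[0x03+2] := {0xf4,0xe7}
#3 dst[0x11+7] := {0xf4,0xe7,0x11,0x6e,0x35,0xf4,0xe7}
#4 dst[0x0a+3] := {0x21,0xf4,0xe7}
query mem[0x06]=0x21, mem[0x0f]=0x6e, mem[0x04]=0xe7, mem[0x0b]=0xf4, mem[0x0e]=0x11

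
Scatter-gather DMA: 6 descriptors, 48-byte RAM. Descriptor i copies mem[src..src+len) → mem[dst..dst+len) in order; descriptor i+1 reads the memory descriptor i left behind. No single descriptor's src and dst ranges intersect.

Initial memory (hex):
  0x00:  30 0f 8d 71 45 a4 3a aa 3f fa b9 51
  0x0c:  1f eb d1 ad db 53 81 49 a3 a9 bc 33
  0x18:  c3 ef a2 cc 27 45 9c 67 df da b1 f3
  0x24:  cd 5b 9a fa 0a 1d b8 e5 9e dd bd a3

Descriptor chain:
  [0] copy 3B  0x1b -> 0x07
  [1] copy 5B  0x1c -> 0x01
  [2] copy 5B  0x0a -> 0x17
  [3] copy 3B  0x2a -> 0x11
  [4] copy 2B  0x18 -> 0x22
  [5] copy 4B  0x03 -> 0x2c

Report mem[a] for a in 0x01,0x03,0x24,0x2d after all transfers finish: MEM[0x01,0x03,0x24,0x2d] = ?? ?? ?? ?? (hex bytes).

D0: mem[0x07..0x09] <- [cc 27 45]
D1: mem[0x01..0x05] <- [27 45 9c 67 df]
D2: mem[0x17..0x1b] <- [b9 51 1f eb d1]
D3: mem[0x11..0x13] <- [b8 e5 9e]
D4: mem[0x22..0x23] <- [51 1f]
D5: mem[0x2c..0x2f] <- [9c 67 df 3a]
query mem[0x01]=0x27, mem[0x03]=0x9c, mem[0x24]=0xcd, mem[0x2d]=0x67

MEM[0x01,0x03,0x24,0x2d] = 27 9c cd 67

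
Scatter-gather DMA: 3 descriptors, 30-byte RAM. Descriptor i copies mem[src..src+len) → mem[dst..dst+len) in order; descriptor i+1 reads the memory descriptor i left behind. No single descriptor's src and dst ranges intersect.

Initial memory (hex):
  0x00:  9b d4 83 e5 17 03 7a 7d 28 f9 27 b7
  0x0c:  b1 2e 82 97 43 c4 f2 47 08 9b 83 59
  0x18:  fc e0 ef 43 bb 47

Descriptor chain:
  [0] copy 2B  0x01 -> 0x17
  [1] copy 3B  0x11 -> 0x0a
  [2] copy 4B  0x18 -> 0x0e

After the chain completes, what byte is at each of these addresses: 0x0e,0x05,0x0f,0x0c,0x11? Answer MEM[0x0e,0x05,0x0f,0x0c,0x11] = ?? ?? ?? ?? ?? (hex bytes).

MEM[0x0e,0x05,0x0f,0x0c,0x11] = 83 03 e0 47 43

[0] 0x01->0x17 len=2 : d4 83
[1] 0x11->0x0a len=3 : c4 f2 47
[2] 0x18->0x0e len=4 : 83 e0 ef 43
query mem[0x0e]=0x83, mem[0x05]=0x03, mem[0x0f]=0xe0, mem[0x0c]=0x47, mem[0x11]=0x43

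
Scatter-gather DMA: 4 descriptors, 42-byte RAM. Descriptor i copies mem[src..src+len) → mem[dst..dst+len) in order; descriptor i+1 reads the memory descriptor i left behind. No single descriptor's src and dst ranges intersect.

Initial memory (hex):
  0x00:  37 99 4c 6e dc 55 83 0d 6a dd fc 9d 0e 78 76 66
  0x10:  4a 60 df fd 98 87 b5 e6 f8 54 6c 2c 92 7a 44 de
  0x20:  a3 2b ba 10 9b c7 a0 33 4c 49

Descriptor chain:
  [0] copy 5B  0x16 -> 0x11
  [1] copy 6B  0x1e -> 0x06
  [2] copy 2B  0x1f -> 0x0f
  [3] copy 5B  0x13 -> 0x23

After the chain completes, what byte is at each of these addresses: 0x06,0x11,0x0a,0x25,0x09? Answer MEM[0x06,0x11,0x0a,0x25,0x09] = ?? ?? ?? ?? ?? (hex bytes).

[0] 0x16->0x11 len=5 : b5 e6 f8 54 6c
[1] 0x1e->0x06 len=6 : 44 de a3 2b ba 10
[2] 0x1f->0x0f len=2 : de a3
[3] 0x13->0x23 len=5 : f8 54 6c b5 e6
query mem[0x06]=0x44, mem[0x11]=0xb5, mem[0x0a]=0xba, mem[0x25]=0x6c, mem[0x09]=0x2b

MEM[0x06,0x11,0x0a,0x25,0x09] = 44 b5 ba 6c 2b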